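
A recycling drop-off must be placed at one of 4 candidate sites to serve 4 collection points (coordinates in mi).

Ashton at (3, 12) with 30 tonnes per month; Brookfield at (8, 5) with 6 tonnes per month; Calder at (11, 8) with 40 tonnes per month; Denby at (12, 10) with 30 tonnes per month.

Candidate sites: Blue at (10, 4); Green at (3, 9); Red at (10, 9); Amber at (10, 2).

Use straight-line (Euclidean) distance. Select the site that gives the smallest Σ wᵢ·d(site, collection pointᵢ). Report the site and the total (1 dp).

Total weighted distance at each candidate:
  Blue (10, 4): total = 687.0
  Green (3, 9): total = 722.6
  Red (10, 9): total = 379.0
  Amber (10, 2): total = 878.5
Minimum is at Red with total 379.0 mi.

Red, total 379.0 mi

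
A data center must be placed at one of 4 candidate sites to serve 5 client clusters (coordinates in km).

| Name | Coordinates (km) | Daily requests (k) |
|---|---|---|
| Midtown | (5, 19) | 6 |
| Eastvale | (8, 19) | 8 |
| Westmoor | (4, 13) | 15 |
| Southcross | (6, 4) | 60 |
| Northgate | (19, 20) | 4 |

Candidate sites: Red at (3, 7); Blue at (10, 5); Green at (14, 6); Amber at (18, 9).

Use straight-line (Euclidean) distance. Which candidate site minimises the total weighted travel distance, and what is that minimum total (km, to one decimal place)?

Total weighted distance at each candidate:
  Red (3, 7): total = 605.3
  Blue (10, 5): total = 669.7
  Green (14, 6): total = 946.7
  Amber (18, 9): total = 1254.1
Minimum is at Red with total 605.3 km.

Red, total 605.3 km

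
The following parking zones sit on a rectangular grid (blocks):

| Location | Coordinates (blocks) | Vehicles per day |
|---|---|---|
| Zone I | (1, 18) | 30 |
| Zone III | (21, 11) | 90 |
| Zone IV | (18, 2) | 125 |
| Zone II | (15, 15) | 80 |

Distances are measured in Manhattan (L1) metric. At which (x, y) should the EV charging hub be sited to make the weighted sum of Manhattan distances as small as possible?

(18, 11)

Manhattan distance separates: Σwᵢ(|x−xᵢ|+|y−yᵢ|) = Σwᵢ|x−xᵢ| + Σwᵢ|y−yᵢ|, so x and y are optimised independently as 1-D weighted medians.
Total weight W = 325; half = 162.5.
x-coordinate, sorted with cumulative weight:
  x=1 (Zone I, w=30) cum 30
  x=15 (Zone II, w=80) cum 110
  x=18 (Zone IV, w=125) cum 235  ← median
  x=21 (Zone III, w=90) cum 325
⇒ x* = 18
y-coordinate, sorted with cumulative weight:
  y=2 (Zone IV, w=125) cum 125
  y=11 (Zone III, w=90) cum 215  ← median
  y=15 (Zone II, w=80) cum 295
  y=18 (Zone I, w=30) cum 325
⇒ y* = 11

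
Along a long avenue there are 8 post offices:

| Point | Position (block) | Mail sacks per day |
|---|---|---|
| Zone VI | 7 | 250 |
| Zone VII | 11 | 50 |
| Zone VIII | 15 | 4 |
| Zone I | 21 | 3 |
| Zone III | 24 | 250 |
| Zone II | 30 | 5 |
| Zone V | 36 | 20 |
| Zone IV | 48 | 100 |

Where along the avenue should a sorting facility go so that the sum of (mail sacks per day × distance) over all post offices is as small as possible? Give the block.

x = 24

For a sum of weighted absolute distances on a line, the optimum is the weighted median (not the mean). Total weight W = 682; half-weight = 341.
Sort by position and accumulate weight:
  block 7 (Zone VI, w=250) → cum 250
  block 11 (Zone VII, w=50) → cum 300
  block 15 (Zone VIII, w=4) → cum 304
  block 21 (Zone I, w=3) → cum 307
  block 24 (Zone III, w=250) → cum 557  ≥ 341 → median here
  block 30 (Zone II, w=5) → cum 562
  block 36 (Zone V, w=20) → cum 582
  block 48 (Zone IV, w=100) → cum 682
Optimal location: block 24.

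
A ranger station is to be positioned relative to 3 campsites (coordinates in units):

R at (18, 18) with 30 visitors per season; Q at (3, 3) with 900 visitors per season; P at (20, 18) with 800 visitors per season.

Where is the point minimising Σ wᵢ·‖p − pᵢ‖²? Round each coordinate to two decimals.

The minimiser of Σwᵢ‖p−pᵢ‖² is the weighted centroid p* = (Σwᵢpᵢ)/(Σwᵢ).
Σwᵢ = 1730.
Σwᵢxᵢ = 30·18 + 900·3 + 800·20 = 19240.
Σwᵢyᵢ = 30·18 + 900·3 + 800·18 = 17640.
x* = 19240/1730 = 11.12, y* = 17640/1730 = 10.20.

(11.12, 10.20)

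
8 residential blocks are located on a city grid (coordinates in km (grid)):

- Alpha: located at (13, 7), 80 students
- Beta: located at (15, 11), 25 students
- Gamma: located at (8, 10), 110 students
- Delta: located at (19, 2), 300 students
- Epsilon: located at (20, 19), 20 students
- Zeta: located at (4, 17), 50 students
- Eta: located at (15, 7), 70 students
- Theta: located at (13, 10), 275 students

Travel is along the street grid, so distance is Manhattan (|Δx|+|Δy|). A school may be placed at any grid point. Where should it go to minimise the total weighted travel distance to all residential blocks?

(13, 10)

Manhattan distance separates: Σwᵢ(|x−xᵢ|+|y−yᵢ|) = Σwᵢ|x−xᵢ| + Σwᵢ|y−yᵢ|, so x and y are optimised independently as 1-D weighted medians.
Total weight W = 930; half = 465.
x-coordinate, sorted with cumulative weight:
  x=4 (Zeta, w=50) cum 50
  x=8 (Gamma, w=110) cum 160
  x=13 (Alpha, w=80) cum 240
  x=13 (Theta, w=275) cum 515  ← median
  x=15 (Beta, w=25) cum 540
  x=15 (Eta, w=70) cum 610
  x=19 (Delta, w=300) cum 910
  x=20 (Epsilon, w=20) cum 930
⇒ x* = 13
y-coordinate, sorted with cumulative weight:
  y=2 (Delta, w=300) cum 300
  y=7 (Alpha, w=80) cum 380
  y=7 (Eta, w=70) cum 450
  y=10 (Gamma, w=110) cum 560  ← median
  y=10 (Theta, w=275) cum 835
  y=11 (Beta, w=25) cum 860
  y=17 (Zeta, w=50) cum 910
  y=19 (Epsilon, w=20) cum 930
⇒ y* = 10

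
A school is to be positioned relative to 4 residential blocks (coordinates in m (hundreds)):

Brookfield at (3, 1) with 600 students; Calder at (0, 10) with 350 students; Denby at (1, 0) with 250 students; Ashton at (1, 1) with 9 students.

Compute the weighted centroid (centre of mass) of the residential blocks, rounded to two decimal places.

The minimiser of Σwᵢ‖p−pᵢ‖² is the weighted centroid p* = (Σwᵢpᵢ)/(Σwᵢ).
Σwᵢ = 1209.
Σwᵢxᵢ = 600·3 + 350·0 + 250·1 + 9·1 = 2059.
Σwᵢyᵢ = 600·1 + 350·10 + 250·0 + 9·1 = 4109.
x* = 2059/1209 = 1.70, y* = 4109/1209 = 3.40.

(1.70, 3.40)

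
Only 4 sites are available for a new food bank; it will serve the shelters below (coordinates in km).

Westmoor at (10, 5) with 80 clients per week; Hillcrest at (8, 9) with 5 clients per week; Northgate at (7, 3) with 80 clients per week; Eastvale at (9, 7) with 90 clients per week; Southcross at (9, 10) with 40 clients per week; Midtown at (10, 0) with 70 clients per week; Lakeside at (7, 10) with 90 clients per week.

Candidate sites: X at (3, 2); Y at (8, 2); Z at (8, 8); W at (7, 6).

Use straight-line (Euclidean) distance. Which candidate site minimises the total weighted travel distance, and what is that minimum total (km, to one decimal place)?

Z, total 1696.6 km

Total weighted distance at each candidate:
  X (3, 2): total = 3399.6
  Y (8, 2): total = 2141.6
  Z (8, 8): total = 1696.6
  W (7, 6): total = 1718.5
Minimum is at Z with total 1696.6 km.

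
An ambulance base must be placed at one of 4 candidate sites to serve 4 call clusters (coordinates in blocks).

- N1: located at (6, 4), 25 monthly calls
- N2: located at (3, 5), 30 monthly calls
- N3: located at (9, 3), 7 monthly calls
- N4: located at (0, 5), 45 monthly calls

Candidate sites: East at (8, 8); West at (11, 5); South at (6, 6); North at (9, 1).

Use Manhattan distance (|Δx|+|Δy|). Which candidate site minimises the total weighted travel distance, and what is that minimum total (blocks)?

Total weighted distance at each candidate:
  East (8, 8): total = 927
  West (11, 5): total = 913
  South (6, 6): total = 527
  North (9, 1): total = 1049
Minimum is at South with total 527 blocks.

South, total 527 blocks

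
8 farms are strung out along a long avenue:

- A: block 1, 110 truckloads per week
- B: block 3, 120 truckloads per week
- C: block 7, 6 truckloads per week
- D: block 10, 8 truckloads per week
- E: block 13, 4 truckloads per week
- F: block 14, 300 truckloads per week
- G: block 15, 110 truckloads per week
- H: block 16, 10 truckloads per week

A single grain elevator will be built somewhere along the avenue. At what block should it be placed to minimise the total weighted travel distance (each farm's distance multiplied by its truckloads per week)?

For a sum of weighted absolute distances on a line, the optimum is the weighted median (not the mean). Total weight W = 668; half-weight = 334.
Sort by position and accumulate weight:
  block 1 (A, w=110) → cum 110
  block 3 (B, w=120) → cum 230
  block 7 (C, w=6) → cum 236
  block 10 (D, w=8) → cum 244
  block 13 (E, w=4) → cum 248
  block 14 (F, w=300) → cum 548  ≥ 334 → median here
  block 15 (G, w=110) → cum 658
  block 16 (H, w=10) → cum 668
Optimal location: block 14.

x = 14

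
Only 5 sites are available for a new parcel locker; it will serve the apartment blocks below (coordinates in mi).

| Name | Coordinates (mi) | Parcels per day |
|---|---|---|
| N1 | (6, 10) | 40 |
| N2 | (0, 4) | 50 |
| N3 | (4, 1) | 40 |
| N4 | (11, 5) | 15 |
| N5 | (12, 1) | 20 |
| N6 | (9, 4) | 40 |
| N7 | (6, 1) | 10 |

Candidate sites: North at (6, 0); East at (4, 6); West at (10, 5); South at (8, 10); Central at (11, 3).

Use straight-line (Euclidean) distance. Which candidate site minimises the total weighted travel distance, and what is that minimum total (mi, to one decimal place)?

Total weighted distance at each candidate:
  North (6, 0): total = 1287.7
  East (4, 6): total = 1166.5
  West (10, 5): total = 1264.6
  South (8, 10): total = 1593.9
  Central (11, 3): total = 1405.6
Minimum is at East with total 1166.5 mi.

East, total 1166.5 mi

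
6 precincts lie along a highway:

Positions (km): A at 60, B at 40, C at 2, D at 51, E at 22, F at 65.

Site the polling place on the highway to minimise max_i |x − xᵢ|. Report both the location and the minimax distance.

location 33.5, max distance 31.5

The 1-center on a line is the midpoint of the two extreme points: leftmost at 2, rightmost at 65.
Optimal location = (2 + 65)/2 = 33.5; maximum distance = (65 − 2)/2 = 31.5.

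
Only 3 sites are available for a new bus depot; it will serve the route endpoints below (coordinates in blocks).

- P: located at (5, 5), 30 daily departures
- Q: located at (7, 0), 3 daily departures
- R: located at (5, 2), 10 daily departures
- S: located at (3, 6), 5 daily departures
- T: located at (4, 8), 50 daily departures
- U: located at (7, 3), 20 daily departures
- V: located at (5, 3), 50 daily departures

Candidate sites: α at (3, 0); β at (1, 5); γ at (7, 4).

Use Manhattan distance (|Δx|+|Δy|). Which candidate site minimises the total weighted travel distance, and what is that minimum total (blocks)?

Total weighted distance at each candidate:
  α (3, 0): total = 1132
  β (1, 5): total = 998
  γ (7, 4): total = 692
Minimum is at γ with total 692 blocks.

γ, total 692 blocks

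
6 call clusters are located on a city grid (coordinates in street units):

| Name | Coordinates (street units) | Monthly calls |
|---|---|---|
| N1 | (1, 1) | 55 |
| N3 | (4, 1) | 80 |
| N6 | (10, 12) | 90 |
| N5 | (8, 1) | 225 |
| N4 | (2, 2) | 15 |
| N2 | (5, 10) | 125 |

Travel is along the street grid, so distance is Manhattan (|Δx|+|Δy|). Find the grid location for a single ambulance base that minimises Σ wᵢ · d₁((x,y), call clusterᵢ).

Manhattan distance separates: Σwᵢ(|x−xᵢ|+|y−yᵢ|) = Σwᵢ|x−xᵢ| + Σwᵢ|y−yᵢ|, so x and y are optimised independently as 1-D weighted medians.
Total weight W = 590; half = 295.
x-coordinate, sorted with cumulative weight:
  x=1 (N1, w=55) cum 55
  x=2 (N4, w=15) cum 70
  x=4 (N3, w=80) cum 150
  x=5 (N2, w=125) cum 275
  x=8 (N5, w=225) cum 500  ← median
  x=10 (N6, w=90) cum 590
⇒ x* = 8
y-coordinate, sorted with cumulative weight:
  y=1 (N1, w=55) cum 55
  y=1 (N3, w=80) cum 135
  y=1 (N5, w=225) cum 360  ← median
  y=2 (N4, w=15) cum 375
  y=10 (N2, w=125) cum 500
  y=12 (N6, w=90) cum 590
⇒ y* = 1

(8, 1)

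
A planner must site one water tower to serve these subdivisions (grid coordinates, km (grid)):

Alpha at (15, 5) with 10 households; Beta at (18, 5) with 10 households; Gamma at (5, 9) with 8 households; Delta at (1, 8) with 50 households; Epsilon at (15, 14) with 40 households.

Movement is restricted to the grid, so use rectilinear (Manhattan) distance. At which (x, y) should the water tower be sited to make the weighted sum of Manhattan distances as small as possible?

(15, 8)

Manhattan distance separates: Σwᵢ(|x−xᵢ|+|y−yᵢ|) = Σwᵢ|x−xᵢ| + Σwᵢ|y−yᵢ|, so x and y are optimised independently as 1-D weighted medians.
Total weight W = 118; half = 59.
x-coordinate, sorted with cumulative weight:
  x=1 (Delta, w=50) cum 50
  x=5 (Gamma, w=8) cum 58
  x=15 (Alpha, w=10) cum 68  ← median
  x=15 (Epsilon, w=40) cum 108
  x=18 (Beta, w=10) cum 118
⇒ x* = 15
y-coordinate, sorted with cumulative weight:
  y=5 (Alpha, w=10) cum 10
  y=5 (Beta, w=10) cum 20
  y=8 (Delta, w=50) cum 70  ← median
  y=9 (Gamma, w=8) cum 78
  y=14 (Epsilon, w=40) cum 118
⇒ y* = 8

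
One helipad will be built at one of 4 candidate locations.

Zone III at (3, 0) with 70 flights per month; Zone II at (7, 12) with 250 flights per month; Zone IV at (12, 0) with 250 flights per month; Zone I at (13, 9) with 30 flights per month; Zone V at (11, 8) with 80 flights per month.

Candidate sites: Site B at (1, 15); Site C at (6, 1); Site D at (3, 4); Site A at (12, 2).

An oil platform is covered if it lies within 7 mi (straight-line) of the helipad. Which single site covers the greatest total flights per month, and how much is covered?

Site A, covering 330

Coverage radius r = 7 mi; a point is covered iff (Δx)²+(Δy)² ≤ 7² = 49.
  Site B (1, 15): covers {Zone II} → 250
  Site C (6, 1): covers {Zone III, Zone IV} → 320
  Site D (3, 4): covers {Zone III} → 70
  Site A (12, 2): covers {Zone IV, Zone V} → 330
Maximum coverage at Site A: 330 flights per month.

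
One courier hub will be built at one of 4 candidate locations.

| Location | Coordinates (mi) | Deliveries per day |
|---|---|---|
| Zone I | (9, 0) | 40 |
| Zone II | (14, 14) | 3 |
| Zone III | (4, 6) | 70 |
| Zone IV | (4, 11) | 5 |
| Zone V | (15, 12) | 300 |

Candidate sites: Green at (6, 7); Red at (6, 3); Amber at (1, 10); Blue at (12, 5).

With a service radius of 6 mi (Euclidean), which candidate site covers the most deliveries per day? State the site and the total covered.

Coverage radius r = 6 mi; a point is covered iff (Δx)²+(Δy)² ≤ 6² = 36.
  Green (6, 7): covers {Zone III, Zone IV} → 75
  Red (6, 3): covers {Zone I, Zone III} → 110
  Amber (1, 10): covers {Zone III, Zone IV} → 75
  Blue (12, 5): covers {Zone I} → 40
Maximum coverage at Red: 110 deliveries per day.

Red, covering 110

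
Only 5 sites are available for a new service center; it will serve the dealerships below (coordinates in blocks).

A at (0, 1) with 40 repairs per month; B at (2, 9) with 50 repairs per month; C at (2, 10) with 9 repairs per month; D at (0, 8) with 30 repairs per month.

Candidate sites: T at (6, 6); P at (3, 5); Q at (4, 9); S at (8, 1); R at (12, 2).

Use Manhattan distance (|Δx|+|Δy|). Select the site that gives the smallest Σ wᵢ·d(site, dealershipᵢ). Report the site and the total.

Q, total 757 blocks

Total weighted distance at each candidate:
  T (6, 6): total = 1102
  P (3, 5): total = 764
  Q (4, 9): total = 757
  S (8, 1): total = 1605
  R (12, 2): total = 2072
Minimum is at Q with total 757 blocks.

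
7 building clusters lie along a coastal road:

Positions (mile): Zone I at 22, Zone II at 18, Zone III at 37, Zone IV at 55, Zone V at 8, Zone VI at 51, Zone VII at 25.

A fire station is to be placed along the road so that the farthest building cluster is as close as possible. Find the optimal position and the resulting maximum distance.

location 31.5, max distance 23.5

The 1-center on a line is the midpoint of the two extreme points: leftmost at 8, rightmost at 55.
Optimal location = (8 + 55)/2 = 31.5; maximum distance = (55 − 8)/2 = 23.5.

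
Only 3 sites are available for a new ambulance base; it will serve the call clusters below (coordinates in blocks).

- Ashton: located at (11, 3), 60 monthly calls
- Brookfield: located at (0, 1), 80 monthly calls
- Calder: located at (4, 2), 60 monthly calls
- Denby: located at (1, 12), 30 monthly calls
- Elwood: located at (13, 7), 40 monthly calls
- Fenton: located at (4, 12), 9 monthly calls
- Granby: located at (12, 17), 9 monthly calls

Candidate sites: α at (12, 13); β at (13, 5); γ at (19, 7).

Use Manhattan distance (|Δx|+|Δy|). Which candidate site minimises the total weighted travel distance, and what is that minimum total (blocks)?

Total weighted distance at each candidate:
  α (12, 13): total = 4477
  β (13, 5): total = 3231
  γ (19, 7): total = 5183
Minimum is at β with total 3231 blocks.

β, total 3231 blocks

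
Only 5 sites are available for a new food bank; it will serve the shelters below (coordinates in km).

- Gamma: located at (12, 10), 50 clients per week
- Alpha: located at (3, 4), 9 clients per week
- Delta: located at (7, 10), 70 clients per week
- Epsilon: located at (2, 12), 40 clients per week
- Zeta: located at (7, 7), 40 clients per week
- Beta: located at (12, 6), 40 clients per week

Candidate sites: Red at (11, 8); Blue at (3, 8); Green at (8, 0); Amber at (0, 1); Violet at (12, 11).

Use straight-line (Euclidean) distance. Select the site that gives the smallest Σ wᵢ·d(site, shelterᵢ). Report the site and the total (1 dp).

Total weighted distance at each candidate:
  Red (11, 8): total = 1153.7
  Blue (3, 8): total = 1508.7
  Green (8, 0): total = 2407.6
  Amber (0, 1): total = 2922.3
  Violet (12, 11): total = 1367.7
Minimum is at Red with total 1153.7 km.

Red, total 1153.7 km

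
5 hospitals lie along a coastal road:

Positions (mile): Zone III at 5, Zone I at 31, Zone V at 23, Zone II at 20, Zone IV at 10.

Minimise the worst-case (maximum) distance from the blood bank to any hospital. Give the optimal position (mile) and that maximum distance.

location 18, max distance 13

The 1-center on a line is the midpoint of the two extreme points: leftmost at 5, rightmost at 31.
Optimal location = (5 + 31)/2 = 18; maximum distance = (31 − 5)/2 = 13.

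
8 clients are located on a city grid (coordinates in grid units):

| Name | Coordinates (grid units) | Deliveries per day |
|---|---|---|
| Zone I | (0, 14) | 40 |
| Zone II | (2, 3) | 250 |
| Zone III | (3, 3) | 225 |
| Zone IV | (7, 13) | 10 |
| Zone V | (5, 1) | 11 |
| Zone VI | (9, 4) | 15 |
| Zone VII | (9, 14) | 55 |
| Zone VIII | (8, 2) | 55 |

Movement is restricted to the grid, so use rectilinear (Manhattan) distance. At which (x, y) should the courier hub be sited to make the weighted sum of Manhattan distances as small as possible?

Manhattan distance separates: Σwᵢ(|x−xᵢ|+|y−yᵢ|) = Σwᵢ|x−xᵢ| + Σwᵢ|y−yᵢ|, so x and y are optimised independently as 1-D weighted medians.
Total weight W = 661; half = 330.5.
x-coordinate, sorted with cumulative weight:
  x=0 (Zone I, w=40) cum 40
  x=2 (Zone II, w=250) cum 290
  x=3 (Zone III, w=225) cum 515  ← median
  x=5 (Zone V, w=11) cum 526
  x=7 (Zone IV, w=10) cum 536
  x=8 (Zone VIII, w=55) cum 591
  x=9 (Zone VI, w=15) cum 606
  x=9 (Zone VII, w=55) cum 661
⇒ x* = 3
y-coordinate, sorted with cumulative weight:
  y=1 (Zone V, w=11) cum 11
  y=2 (Zone VIII, w=55) cum 66
  y=3 (Zone II, w=250) cum 316
  y=3 (Zone III, w=225) cum 541  ← median
  y=4 (Zone VI, w=15) cum 556
  y=13 (Zone IV, w=10) cum 566
  y=14 (Zone I, w=40) cum 606
  y=14 (Zone VII, w=55) cum 661
⇒ y* = 3

(3, 3)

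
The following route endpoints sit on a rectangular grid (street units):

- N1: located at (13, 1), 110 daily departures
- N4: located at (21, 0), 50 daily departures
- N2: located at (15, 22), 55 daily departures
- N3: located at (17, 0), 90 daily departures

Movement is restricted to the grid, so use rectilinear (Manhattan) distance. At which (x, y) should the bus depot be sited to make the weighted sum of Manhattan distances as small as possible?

(15, 1)

Manhattan distance separates: Σwᵢ(|x−xᵢ|+|y−yᵢ|) = Σwᵢ|x−xᵢ| + Σwᵢ|y−yᵢ|, so x and y are optimised independently as 1-D weighted medians.
Total weight W = 305; half = 152.5.
x-coordinate, sorted with cumulative weight:
  x=13 (N1, w=110) cum 110
  x=15 (N2, w=55) cum 165  ← median
  x=17 (N3, w=90) cum 255
  x=21 (N4, w=50) cum 305
⇒ x* = 15
y-coordinate, sorted with cumulative weight:
  y=0 (N4, w=50) cum 50
  y=0 (N3, w=90) cum 140
  y=1 (N1, w=110) cum 250  ← median
  y=22 (N2, w=55) cum 305
⇒ y* = 1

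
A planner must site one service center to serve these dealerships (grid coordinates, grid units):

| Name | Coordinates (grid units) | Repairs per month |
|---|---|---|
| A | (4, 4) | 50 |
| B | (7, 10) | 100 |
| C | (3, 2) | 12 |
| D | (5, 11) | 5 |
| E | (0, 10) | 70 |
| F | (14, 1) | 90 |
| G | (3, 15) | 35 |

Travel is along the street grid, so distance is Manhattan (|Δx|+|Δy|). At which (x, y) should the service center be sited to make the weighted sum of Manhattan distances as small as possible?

(7, 10)

Manhattan distance separates: Σwᵢ(|x−xᵢ|+|y−yᵢ|) = Σwᵢ|x−xᵢ| + Σwᵢ|y−yᵢ|, so x and y are optimised independently as 1-D weighted medians.
Total weight W = 362; half = 181.
x-coordinate, sorted with cumulative weight:
  x=0 (E, w=70) cum 70
  x=3 (C, w=12) cum 82
  x=3 (G, w=35) cum 117
  x=4 (A, w=50) cum 167
  x=5 (D, w=5) cum 172
  x=7 (B, w=100) cum 272  ← median
  x=14 (F, w=90) cum 362
⇒ x* = 7
y-coordinate, sorted with cumulative weight:
  y=1 (F, w=90) cum 90
  y=2 (C, w=12) cum 102
  y=4 (A, w=50) cum 152
  y=10 (B, w=100) cum 252  ← median
  y=10 (E, w=70) cum 322
  y=11 (D, w=5) cum 327
  y=15 (G, w=35) cum 362
⇒ y* = 10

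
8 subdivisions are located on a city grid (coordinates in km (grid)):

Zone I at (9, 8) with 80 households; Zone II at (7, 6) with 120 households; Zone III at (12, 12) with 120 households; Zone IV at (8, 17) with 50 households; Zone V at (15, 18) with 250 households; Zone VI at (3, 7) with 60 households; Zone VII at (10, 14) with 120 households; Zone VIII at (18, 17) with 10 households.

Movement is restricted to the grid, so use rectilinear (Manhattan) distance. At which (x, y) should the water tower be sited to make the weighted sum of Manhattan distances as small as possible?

Manhattan distance separates: Σwᵢ(|x−xᵢ|+|y−yᵢ|) = Σwᵢ|x−xᵢ| + Σwᵢ|y−yᵢ|, so x and y are optimised independently as 1-D weighted medians.
Total weight W = 810; half = 405.
x-coordinate, sorted with cumulative weight:
  x=3 (Zone VI, w=60) cum 60
  x=7 (Zone II, w=120) cum 180
  x=8 (Zone IV, w=50) cum 230
  x=9 (Zone I, w=80) cum 310
  x=10 (Zone VII, w=120) cum 430  ← median
  x=12 (Zone III, w=120) cum 550
  x=15 (Zone V, w=250) cum 800
  x=18 (Zone VIII, w=10) cum 810
⇒ x* = 10
y-coordinate, sorted with cumulative weight:
  y=6 (Zone II, w=120) cum 120
  y=7 (Zone VI, w=60) cum 180
  y=8 (Zone I, w=80) cum 260
  y=12 (Zone III, w=120) cum 380
  y=14 (Zone VII, w=120) cum 500  ← median
  y=17 (Zone IV, w=50) cum 550
  y=17 (Zone VIII, w=10) cum 560
  y=18 (Zone V, w=250) cum 810
⇒ y* = 14

(10, 14)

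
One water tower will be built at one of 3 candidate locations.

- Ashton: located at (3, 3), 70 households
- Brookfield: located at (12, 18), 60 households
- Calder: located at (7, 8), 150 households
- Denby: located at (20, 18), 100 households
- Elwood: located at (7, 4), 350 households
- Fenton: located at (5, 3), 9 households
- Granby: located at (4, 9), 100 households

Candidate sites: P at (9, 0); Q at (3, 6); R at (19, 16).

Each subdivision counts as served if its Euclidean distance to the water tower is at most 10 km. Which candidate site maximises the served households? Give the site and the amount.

Q, covering 679

Coverage radius r = 10 km; a point is covered iff (Δx)²+(Δy)² ≤ 10² = 100.
  P (9, 0): covers {Ashton, Calder, Elwood, Fenton} → 579
  Q (3, 6): covers {Ashton, Calder, Elwood, Fenton, Granby} → 679
  R (19, 16): covers {Brookfield, Denby} → 160
Maximum coverage at Q: 679 households.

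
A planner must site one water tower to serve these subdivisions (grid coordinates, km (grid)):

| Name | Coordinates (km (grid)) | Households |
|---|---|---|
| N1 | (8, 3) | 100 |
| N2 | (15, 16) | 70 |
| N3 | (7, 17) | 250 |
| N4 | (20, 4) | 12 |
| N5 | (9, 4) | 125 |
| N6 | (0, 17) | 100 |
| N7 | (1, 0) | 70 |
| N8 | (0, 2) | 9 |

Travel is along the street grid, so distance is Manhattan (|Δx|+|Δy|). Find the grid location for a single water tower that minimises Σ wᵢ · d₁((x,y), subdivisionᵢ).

Manhattan distance separates: Σwᵢ(|x−xᵢ|+|y−yᵢ|) = Σwᵢ|x−xᵢ| + Σwᵢ|y−yᵢ|, so x and y are optimised independently as 1-D weighted medians.
Total weight W = 736; half = 368.
x-coordinate, sorted with cumulative weight:
  x=0 (N6, w=100) cum 100
  x=0 (N8, w=9) cum 109
  x=1 (N7, w=70) cum 179
  x=7 (N3, w=250) cum 429  ← median
  x=8 (N1, w=100) cum 529
  x=9 (N5, w=125) cum 654
  x=15 (N2, w=70) cum 724
  x=20 (N4, w=12) cum 736
⇒ x* = 7
y-coordinate, sorted with cumulative weight:
  y=0 (N7, w=70) cum 70
  y=2 (N8, w=9) cum 79
  y=3 (N1, w=100) cum 179
  y=4 (N4, w=12) cum 191
  y=4 (N5, w=125) cum 316
  y=16 (N2, w=70) cum 386  ← median
  y=17 (N3, w=250) cum 636
  y=17 (N6, w=100) cum 736
⇒ y* = 16

(7, 16)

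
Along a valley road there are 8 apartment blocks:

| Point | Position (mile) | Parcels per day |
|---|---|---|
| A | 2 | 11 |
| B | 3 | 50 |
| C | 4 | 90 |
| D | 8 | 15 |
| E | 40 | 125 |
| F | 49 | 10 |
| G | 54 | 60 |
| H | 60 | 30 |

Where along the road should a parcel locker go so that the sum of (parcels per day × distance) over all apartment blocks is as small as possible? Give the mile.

x = 40

For a sum of weighted absolute distances on a line, the optimum is the weighted median (not the mean). Total weight W = 391; half-weight = 195.5.
Sort by position and accumulate weight:
  mile 2 (A, w=11) → cum 11
  mile 3 (B, w=50) → cum 61
  mile 4 (C, w=90) → cum 151
  mile 8 (D, w=15) → cum 166
  mile 40 (E, w=125) → cum 291  ≥ 195.5 → median here
  mile 49 (F, w=10) → cum 301
  mile 54 (G, w=60) → cum 361
  mile 60 (H, w=30) → cum 391
Optimal location: mile 40.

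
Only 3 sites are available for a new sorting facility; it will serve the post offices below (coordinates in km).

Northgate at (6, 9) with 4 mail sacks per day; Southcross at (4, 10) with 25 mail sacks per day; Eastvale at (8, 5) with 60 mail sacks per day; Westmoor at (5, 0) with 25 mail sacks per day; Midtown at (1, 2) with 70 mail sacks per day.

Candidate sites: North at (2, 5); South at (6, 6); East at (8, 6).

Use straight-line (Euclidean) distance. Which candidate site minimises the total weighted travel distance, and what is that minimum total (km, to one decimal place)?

South, total 858.3 km

Total weighted distance at each candidate:
  North (2, 5): total = 884.4
  South (6, 6): total = 858.3
  East (8, 6): total = 947.9
Minimum is at South with total 858.3 km.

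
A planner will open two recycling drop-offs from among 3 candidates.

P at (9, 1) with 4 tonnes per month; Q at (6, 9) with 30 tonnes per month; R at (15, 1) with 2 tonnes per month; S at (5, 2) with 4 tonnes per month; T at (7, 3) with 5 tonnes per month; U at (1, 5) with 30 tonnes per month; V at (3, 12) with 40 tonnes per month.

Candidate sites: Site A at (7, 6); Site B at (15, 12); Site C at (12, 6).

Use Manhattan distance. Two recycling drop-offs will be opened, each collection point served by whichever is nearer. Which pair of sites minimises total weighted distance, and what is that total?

Evaluate every pair (each demand assigned to the nearer of the two):
  {Site A, Site C}: total = 813
  {Site A, Site B}: total = 819
  {Site B, Site C}: total = 1242
Best pair: {Site A, Site C} with total 813.

{Site A, Site C}, total 813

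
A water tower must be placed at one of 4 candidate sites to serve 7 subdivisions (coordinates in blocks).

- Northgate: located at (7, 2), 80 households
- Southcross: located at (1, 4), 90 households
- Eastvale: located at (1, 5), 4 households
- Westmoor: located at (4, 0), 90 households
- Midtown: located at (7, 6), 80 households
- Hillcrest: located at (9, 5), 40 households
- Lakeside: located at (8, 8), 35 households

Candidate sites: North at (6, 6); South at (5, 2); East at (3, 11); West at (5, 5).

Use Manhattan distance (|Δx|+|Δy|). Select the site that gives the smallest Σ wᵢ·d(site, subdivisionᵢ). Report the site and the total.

West, total 2016 blocks

Total weighted distance at each candidate:
  North (6, 6): total = 2154
  South (5, 2): total = 2073
  East (3, 11): total = 4442
  West (5, 5): total = 2016
Minimum is at West with total 2016 blocks.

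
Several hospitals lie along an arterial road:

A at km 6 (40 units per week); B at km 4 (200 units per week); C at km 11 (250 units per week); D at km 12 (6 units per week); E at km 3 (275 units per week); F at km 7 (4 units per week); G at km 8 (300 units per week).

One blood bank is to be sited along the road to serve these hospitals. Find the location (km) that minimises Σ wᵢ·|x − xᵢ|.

For a sum of weighted absolute distances on a line, the optimum is the weighted median (not the mean). Total weight W = 1075; half-weight = 537.5.
Sort by position and accumulate weight:
  km 3 (E, w=275) → cum 275
  km 4 (B, w=200) → cum 475
  km 6 (A, w=40) → cum 515
  km 7 (F, w=4) → cum 519
  km 8 (G, w=300) → cum 819  ≥ 537.5 → median here
  km 11 (C, w=250) → cum 1069
  km 12 (D, w=6) → cum 1075
Optimal location: km 8.

x = 8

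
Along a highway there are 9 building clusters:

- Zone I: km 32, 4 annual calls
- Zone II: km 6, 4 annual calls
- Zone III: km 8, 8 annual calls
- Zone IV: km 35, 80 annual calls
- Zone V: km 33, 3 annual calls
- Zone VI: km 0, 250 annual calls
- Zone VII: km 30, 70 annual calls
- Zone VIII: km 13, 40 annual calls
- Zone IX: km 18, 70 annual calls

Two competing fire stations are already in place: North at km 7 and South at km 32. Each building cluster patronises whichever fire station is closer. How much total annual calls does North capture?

372

The indifferent point is the midpoint (7+32)/2 = 19.5; building clusters left of it (closer to North at 7) go to North, those right go to South.
  Zone VI at 0 (w=250) → North
  Zone II at 6 (w=4) → North
  Zone III at 8 (w=8) → North
  Zone VIII at 13 (w=40) → North
  Zone IX at 18 (w=70) → North
  Zone VII at 30 (w=70) → South
  Zone I at 32 (w=4) → South
  Zone V at 33 (w=3) → South
  Zone IV at 35 (w=80) → South
North captures 372; South captures 157.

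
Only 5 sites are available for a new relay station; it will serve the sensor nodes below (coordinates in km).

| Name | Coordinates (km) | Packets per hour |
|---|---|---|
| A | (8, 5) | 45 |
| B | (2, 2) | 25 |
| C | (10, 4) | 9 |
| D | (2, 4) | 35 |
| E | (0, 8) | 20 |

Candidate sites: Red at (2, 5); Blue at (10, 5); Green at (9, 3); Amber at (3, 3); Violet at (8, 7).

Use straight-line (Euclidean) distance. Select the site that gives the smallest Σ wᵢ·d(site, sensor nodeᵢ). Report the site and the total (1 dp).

Total weighted distance at each candidate:
  Red (2, 5): total = 524.7
  Blue (10, 5): total = 803.6
  Green (9, 3): total = 743.5
  Amber (3, 3): total = 507.4
  Violet (8, 7): total = 713.7
Minimum is at Amber with total 507.4 km.

Amber, total 507.4 km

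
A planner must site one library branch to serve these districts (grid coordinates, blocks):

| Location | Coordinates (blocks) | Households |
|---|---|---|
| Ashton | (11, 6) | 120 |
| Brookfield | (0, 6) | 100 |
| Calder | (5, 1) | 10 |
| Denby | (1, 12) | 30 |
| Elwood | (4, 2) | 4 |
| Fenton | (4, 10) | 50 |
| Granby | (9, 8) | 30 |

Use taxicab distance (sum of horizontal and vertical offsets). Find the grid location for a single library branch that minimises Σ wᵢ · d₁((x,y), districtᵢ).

(4, 6)

Manhattan distance separates: Σwᵢ(|x−xᵢ|+|y−yᵢ|) = Σwᵢ|x−xᵢ| + Σwᵢ|y−yᵢ|, so x and y are optimised independently as 1-D weighted medians.
Total weight W = 344; half = 172.
x-coordinate, sorted with cumulative weight:
  x=0 (Brookfield, w=100) cum 100
  x=1 (Denby, w=30) cum 130
  x=4 (Elwood, w=4) cum 134
  x=4 (Fenton, w=50) cum 184  ← median
  x=5 (Calder, w=10) cum 194
  x=9 (Granby, w=30) cum 224
  x=11 (Ashton, w=120) cum 344
⇒ x* = 4
y-coordinate, sorted with cumulative weight:
  y=1 (Calder, w=10) cum 10
  y=2 (Elwood, w=4) cum 14
  y=6 (Ashton, w=120) cum 134
  y=6 (Brookfield, w=100) cum 234  ← median
  y=8 (Granby, w=30) cum 264
  y=10 (Fenton, w=50) cum 314
  y=12 (Denby, w=30) cum 344
⇒ y* = 6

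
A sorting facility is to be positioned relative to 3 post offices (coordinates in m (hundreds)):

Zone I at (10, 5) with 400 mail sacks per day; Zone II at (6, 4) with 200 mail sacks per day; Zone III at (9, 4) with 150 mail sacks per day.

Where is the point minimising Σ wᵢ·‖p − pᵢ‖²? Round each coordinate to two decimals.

The minimiser of Σwᵢ‖p−pᵢ‖² is the weighted centroid p* = (Σwᵢpᵢ)/(Σwᵢ).
Σwᵢ = 750.
Σwᵢxᵢ = 400·10 + 200·6 + 150·9 = 6550.
Σwᵢyᵢ = 400·5 + 200·4 + 150·4 = 3400.
x* = 6550/750 = 8.73, y* = 3400/750 = 4.53.

(8.73, 4.53)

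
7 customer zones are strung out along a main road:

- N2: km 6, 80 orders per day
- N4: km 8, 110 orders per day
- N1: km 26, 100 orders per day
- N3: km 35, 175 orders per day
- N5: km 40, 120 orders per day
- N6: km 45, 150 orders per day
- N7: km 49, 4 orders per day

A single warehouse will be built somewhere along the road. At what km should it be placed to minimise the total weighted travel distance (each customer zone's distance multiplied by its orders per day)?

For a sum of weighted absolute distances on a line, the optimum is the weighted median (not the mean). Total weight W = 739; half-weight = 369.5.
Sort by position and accumulate weight:
  km 6 (N2, w=80) → cum 80
  km 8 (N4, w=110) → cum 190
  km 26 (N1, w=100) → cum 290
  km 35 (N3, w=175) → cum 465  ≥ 369.5 → median here
  km 40 (N5, w=120) → cum 585
  km 45 (N6, w=150) → cum 735
  km 49 (N7, w=4) → cum 739
Optimal location: km 35.

x = 35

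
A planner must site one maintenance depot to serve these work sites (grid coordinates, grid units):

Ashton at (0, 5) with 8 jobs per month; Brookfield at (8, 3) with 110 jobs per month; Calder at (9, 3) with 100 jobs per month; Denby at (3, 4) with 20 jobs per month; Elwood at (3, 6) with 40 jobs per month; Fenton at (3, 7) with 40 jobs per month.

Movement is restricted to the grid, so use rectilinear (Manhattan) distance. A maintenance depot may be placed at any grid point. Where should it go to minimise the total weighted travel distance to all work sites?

Manhattan distance separates: Σwᵢ(|x−xᵢ|+|y−yᵢ|) = Σwᵢ|x−xᵢ| + Σwᵢ|y−yᵢ|, so x and y are optimised independently as 1-D weighted medians.
Total weight W = 318; half = 159.
x-coordinate, sorted with cumulative weight:
  x=0 (Ashton, w=8) cum 8
  x=3 (Denby, w=20) cum 28
  x=3 (Elwood, w=40) cum 68
  x=3 (Fenton, w=40) cum 108
  x=8 (Brookfield, w=110) cum 218  ← median
  x=9 (Calder, w=100) cum 318
⇒ x* = 8
y-coordinate, sorted with cumulative weight:
  y=3 (Brookfield, w=110) cum 110
  y=3 (Calder, w=100) cum 210  ← median
  y=4 (Denby, w=20) cum 230
  y=5 (Ashton, w=8) cum 238
  y=6 (Elwood, w=40) cum 278
  y=7 (Fenton, w=40) cum 318
⇒ y* = 3

(8, 3)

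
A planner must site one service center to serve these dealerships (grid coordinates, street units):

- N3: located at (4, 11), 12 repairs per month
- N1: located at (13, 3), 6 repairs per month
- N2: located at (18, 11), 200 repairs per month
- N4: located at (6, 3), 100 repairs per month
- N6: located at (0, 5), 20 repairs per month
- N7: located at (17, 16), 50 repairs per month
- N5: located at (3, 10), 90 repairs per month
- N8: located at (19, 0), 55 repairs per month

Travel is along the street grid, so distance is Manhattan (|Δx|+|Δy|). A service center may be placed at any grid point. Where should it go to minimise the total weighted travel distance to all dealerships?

(17, 10)

Manhattan distance separates: Σwᵢ(|x−xᵢ|+|y−yᵢ|) = Σwᵢ|x−xᵢ| + Σwᵢ|y−yᵢ|, so x and y are optimised independently as 1-D weighted medians.
Total weight W = 533; half = 266.5.
x-coordinate, sorted with cumulative weight:
  x=0 (N6, w=20) cum 20
  x=3 (N5, w=90) cum 110
  x=4 (N3, w=12) cum 122
  x=6 (N4, w=100) cum 222
  x=13 (N1, w=6) cum 228
  x=17 (N7, w=50) cum 278  ← median
  x=18 (N2, w=200) cum 478
  x=19 (N8, w=55) cum 533
⇒ x* = 17
y-coordinate, sorted with cumulative weight:
  y=0 (N8, w=55) cum 55
  y=3 (N1, w=6) cum 61
  y=3 (N4, w=100) cum 161
  y=5 (N6, w=20) cum 181
  y=10 (N5, w=90) cum 271  ← median
  y=11 (N3, w=12) cum 283
  y=11 (N2, w=200) cum 483
  y=16 (N7, w=50) cum 533
⇒ y* = 10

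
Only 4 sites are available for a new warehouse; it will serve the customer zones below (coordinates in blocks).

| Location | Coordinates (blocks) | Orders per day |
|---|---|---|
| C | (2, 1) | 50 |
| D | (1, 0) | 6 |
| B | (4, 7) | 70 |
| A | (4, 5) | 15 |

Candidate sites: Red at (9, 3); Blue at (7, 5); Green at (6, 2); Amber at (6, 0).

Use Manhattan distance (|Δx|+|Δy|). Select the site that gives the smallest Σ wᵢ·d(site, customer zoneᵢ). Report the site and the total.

Green, total 857 blocks

Total weighted distance at each candidate:
  Red (9, 3): total = 1251
  Blue (7, 5): total = 911
  Green (6, 2): total = 857
  Amber (6, 0): total = 1015
Minimum is at Green with total 857 blocks.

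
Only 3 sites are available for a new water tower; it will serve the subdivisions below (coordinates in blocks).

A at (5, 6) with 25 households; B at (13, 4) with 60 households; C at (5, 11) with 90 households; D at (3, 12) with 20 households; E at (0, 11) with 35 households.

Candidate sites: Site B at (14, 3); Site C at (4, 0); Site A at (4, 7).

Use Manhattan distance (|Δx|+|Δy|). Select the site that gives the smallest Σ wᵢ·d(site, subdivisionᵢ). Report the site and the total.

Site A, total 1620 blocks

Total weighted distance at each candidate:
  Site B (14, 3): total = 3120
  Site C (4, 0): total = 2820
  Site A (4, 7): total = 1620
Minimum is at Site A with total 1620 blocks.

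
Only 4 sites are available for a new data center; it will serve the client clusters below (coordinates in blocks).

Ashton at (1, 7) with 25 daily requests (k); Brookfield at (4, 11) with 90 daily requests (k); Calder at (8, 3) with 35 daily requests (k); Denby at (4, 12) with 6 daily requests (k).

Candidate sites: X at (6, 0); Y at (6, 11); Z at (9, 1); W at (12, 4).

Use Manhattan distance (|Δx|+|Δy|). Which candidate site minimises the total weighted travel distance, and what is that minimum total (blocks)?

Total weighted distance at each candidate:
  X (6, 0): total = 1729
  Y (6, 11): total = 773
  Z (9, 1): total = 1901
  W (12, 4): total = 1971
Minimum is at Y with total 773 blocks.

Y, total 773 blocks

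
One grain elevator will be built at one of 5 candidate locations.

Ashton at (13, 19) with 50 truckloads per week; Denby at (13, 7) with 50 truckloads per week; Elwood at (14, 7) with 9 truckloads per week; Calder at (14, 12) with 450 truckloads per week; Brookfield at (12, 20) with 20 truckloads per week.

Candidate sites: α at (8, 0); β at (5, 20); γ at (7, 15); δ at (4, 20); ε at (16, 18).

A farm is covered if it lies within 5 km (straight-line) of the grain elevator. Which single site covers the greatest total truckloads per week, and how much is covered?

ε, covering 70

Coverage radius r = 5 km; a point is covered iff (Δx)²+(Δy)² ≤ 5² = 25.
  α (8, 0): covers {none} → 0
  β (5, 20): covers {none} → 0
  γ (7, 15): covers {none} → 0
  δ (4, 20): covers {none} → 0
  ε (16, 18): covers {Ashton, Brookfield} → 70
Maximum coverage at ε: 70 truckloads per week.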